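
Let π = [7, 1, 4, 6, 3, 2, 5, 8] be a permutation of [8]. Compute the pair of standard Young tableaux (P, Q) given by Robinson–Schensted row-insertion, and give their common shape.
P = [1, 2, 5, 8] / [3, 6] / [4] / [7];  Q = [1, 3, 4, 8] / [2, 7] / [5] / [6];  common shape = (4, 2, 1, 1)

Row-insert the values π_1, π_2, … into P one at a time, bumping the leftmost entry strictly greater than the inserted value down to the next row. The recording tableau Q records, in position (i, j), the step at which that cell was added to P.
  Insert 7 (step 1): P = [7];  Q = [1]
  Insert 1 (step 2): P = [1] / [7];  Q = [1] / [2]
  Insert 4 (step 3): P = [1, 4] / [7];  Q = [1, 3] / [2]
  Insert 6 (step 4): P = [1, 4, 6] / [7];  Q = [1, 3, 4] / [2]
  Insert 3 (step 5): P = [1, 3, 6] / [4] / [7];  Q = [1, 3, 4] / [2] / [5]
  Insert 2 (step 6): P = [1, 2, 6] / [3] / [4] / [7];  Q = [1, 3, 4] / [2] / [5] / [6]
  Insert 5 (step 7): P = [1, 2, 5] / [3, 6] / [4] / [7];  Q = [1, 3, 4] / [2, 7] / [5] / [6]
  Insert 8 (step 8): P = [1, 2, 5, 8] / [3, 6] / [4] / [7];  Q = [1, 3, 4, 8] / [2, 7] / [5] / [6]
Final shape: (4, 2, 1, 1).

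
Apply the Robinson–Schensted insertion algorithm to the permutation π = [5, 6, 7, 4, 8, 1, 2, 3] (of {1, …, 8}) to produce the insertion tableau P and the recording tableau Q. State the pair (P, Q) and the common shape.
P = [1, 2, 3, 8] / [4, 6, 7] / [5];  Q = [1, 2, 3, 5] / [4, 7, 8] / [6];  common shape = (4, 3, 1)

Row-insert the values π_1, π_2, … into P one at a time, bumping the leftmost entry strictly greater than the inserted value down to the next row. The recording tableau Q records, in position (i, j), the step at which that cell was added to P.
  Insert 5 (step 1): P = [5];  Q = [1]
  Insert 6 (step 2): P = [5, 6];  Q = [1, 2]
  Insert 7 (step 3): P = [5, 6, 7];  Q = [1, 2, 3]
  Insert 4 (step 4): P = [4, 6, 7] / [5];  Q = [1, 2, 3] / [4]
  Insert 8 (step 5): P = [4, 6, 7, 8] / [5];  Q = [1, 2, 3, 5] / [4]
  Insert 1 (step 6): P = [1, 6, 7, 8] / [4] / [5];  Q = [1, 2, 3, 5] / [4] / [6]
  Insert 2 (step 7): P = [1, 2, 7, 8] / [4, 6] / [5];  Q = [1, 2, 3, 5] / [4, 7] / [6]
  Insert 3 (step 8): P = [1, 2, 3, 8] / [4, 6, 7] / [5];  Q = [1, 2, 3, 5] / [4, 7, 8] / [6]
Final shape: (4, 3, 1).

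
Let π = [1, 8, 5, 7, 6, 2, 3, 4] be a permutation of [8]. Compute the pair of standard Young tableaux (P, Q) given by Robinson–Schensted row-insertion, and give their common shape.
P = [1, 2, 3, 4] / [5, 6] / [7] / [8];  Q = [1, 2, 4, 8] / [3, 7] / [5] / [6];  common shape = (4, 2, 1, 1)

Row-insert the values π_1, π_2, … into P one at a time, bumping the leftmost entry strictly greater than the inserted value down to the next row. The recording tableau Q records, in position (i, j), the step at which that cell was added to P.
  Insert 1 (step 1): P = [1];  Q = [1]
  Insert 8 (step 2): P = [1, 8];  Q = [1, 2]
  Insert 5 (step 3): P = [1, 5] / [8];  Q = [1, 2] / [3]
  Insert 7 (step 4): P = [1, 5, 7] / [8];  Q = [1, 2, 4] / [3]
  Insert 6 (step 5): P = [1, 5, 6] / [7] / [8];  Q = [1, 2, 4] / [3] / [5]
  Insert 2 (step 6): P = [1, 2, 6] / [5] / [7] / [8];  Q = [1, 2, 4] / [3] / [5] / [6]
  Insert 3 (step 7): P = [1, 2, 3] / [5, 6] / [7] / [8];  Q = [1, 2, 4] / [3, 7] / [5] / [6]
  Insert 4 (step 8): P = [1, 2, 3, 4] / [5, 6] / [7] / [8];  Q = [1, 2, 4, 8] / [3, 7] / [5] / [6]
Final shape: (4, 2, 1, 1).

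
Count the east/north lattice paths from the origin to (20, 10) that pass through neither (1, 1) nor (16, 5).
Number of paths = 14643993

Inclusion–exclusion. Total paths: C(30, 20) = 30045015. Through P₁: C(2, 1)·C(28, 19) = 13813800. Through P₂: C(21, 16)·C(9, 4) = 2563974. Since P₁ is strictly southwest of P₂, a monotone path through both must visit P₁ then P₂; paths through both = C(2, 1)·C(19, 15)·C(9, 4) = 976752. Avoid both = 30045015 − 13813800 − 2563974 + 976752 = 14643993.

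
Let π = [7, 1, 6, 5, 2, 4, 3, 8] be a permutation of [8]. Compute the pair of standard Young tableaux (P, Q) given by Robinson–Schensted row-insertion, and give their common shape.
P = [1, 2, 3, 8] / [4] / [5] / [6] / [7];  Q = [1, 3, 6, 8] / [2] / [4] / [5] / [7];  common shape = (4, 1, 1, 1, 1)

Row-insert the values π_1, π_2, … into P one at a time, bumping the leftmost entry strictly greater than the inserted value down to the next row. The recording tableau Q records, in position (i, j), the step at which that cell was added to P.
  Insert 7 (step 1): P = [7];  Q = [1]
  Insert 1 (step 2): P = [1] / [7];  Q = [1] / [2]
  Insert 6 (step 3): P = [1, 6] / [7];  Q = [1, 3] / [2]
  Insert 5 (step 4): P = [1, 5] / [6] / [7];  Q = [1, 3] / [2] / [4]
  Insert 2 (step 5): P = [1, 2] / [5] / [6] / [7];  Q = [1, 3] / [2] / [4] / [5]
  Insert 4 (step 6): P = [1, 2, 4] / [5] / [6] / [7];  Q = [1, 3, 6] / [2] / [4] / [5]
  Insert 3 (step 7): P = [1, 2, 3] / [4] / [5] / [6] / [7];  Q = [1, 3, 6] / [2] / [4] / [5] / [7]
  Insert 8 (step 8): P = [1, 2, 3, 8] / [4] / [5] / [6] / [7];  Q = [1, 3, 6, 8] / [2] / [4] / [5] / [7]
Final shape: (4, 1, 1, 1, 1).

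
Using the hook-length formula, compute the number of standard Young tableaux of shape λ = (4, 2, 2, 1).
# SYT of shape (4, 2, 2, 1) = 216

Hook-length formula: f^λ = n! / Π hook(c), product over all cells c of the Young diagram. For λ = (4, 2, 2, 1), n = 9 boxes. Hook lengths by row (left-to-right, top-to-bottom): [7, 5, 2, 1]; [4, 2]; [3, 1]; [1]. Product of hooks = 1680. So f^λ = 9! / 1680 = 362880 / 1680 = 216.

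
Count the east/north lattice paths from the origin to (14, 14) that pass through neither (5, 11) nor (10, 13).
Number of paths = 33893950

Inclusion–exclusion. Total paths: C(28, 14) = 40116600. Through P₁: C(16, 5)·C(12, 9) = 960960. Through P₂: C(23, 10)·C(5, 4) = 5720330. Since P₁ is strictly southwest of P₂, a monotone path through both must visit P₁ then P₂; paths through both = C(16, 5)·C(7, 5)·C(5, 4) = 458640. Avoid both = 40116600 − 960960 − 5720330 + 458640 = 33893950.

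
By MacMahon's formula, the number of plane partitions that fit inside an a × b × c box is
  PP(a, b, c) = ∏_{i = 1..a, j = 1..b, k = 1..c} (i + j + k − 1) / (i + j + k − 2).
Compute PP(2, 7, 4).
PP(2, 7, 4) = 32670

Evaluate the triple product over i = 1..2, j = 1..7, k = 1..4. The factors are (2/1) · (3/2) · (4/3) · (5/4) · (3/2) · (4/3) · (5/4) · (6/5) · … (56 factors total). The numerators and denominators telescope so the product is an integer; carrying out the multiplication exactly gives PP(2, 7, 4) = 32670.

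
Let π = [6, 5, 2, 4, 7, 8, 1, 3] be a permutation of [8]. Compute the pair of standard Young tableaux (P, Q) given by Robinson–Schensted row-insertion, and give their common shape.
P = [1, 3, 7, 8] / [2, 4] / [5] / [6];  Q = [1, 4, 5, 6] / [2, 8] / [3] / [7];  common shape = (4, 2, 1, 1)

Row-insert the values π_1, π_2, … into P one at a time, bumping the leftmost entry strictly greater than the inserted value down to the next row. The recording tableau Q records, in position (i, j), the step at which that cell was added to P.
  Insert 6 (step 1): P = [6];  Q = [1]
  Insert 5 (step 2): P = [5] / [6];  Q = [1] / [2]
  Insert 2 (step 3): P = [2] / [5] / [6];  Q = [1] / [2] / [3]
  Insert 4 (step 4): P = [2, 4] / [5] / [6];  Q = [1, 4] / [2] / [3]
  Insert 7 (step 5): P = [2, 4, 7] / [5] / [6];  Q = [1, 4, 5] / [2] / [3]
  Insert 8 (step 6): P = [2, 4, 7, 8] / [5] / [6];  Q = [1, 4, 5, 6] / [2] / [3]
  Insert 1 (step 7): P = [1, 4, 7, 8] / [2] / [5] / [6];  Q = [1, 4, 5, 6] / [2] / [3] / [7]
  Insert 3 (step 8): P = [1, 3, 7, 8] / [2, 4] / [5] / [6];  Q = [1, 4, 5, 6] / [2, 8] / [3] / [7]
Final shape: (4, 2, 1, 1).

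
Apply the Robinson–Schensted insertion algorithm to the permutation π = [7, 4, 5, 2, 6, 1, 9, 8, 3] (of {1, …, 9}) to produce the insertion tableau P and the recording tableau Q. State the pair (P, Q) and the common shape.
P = [1, 3, 6, 8] / [2, 5] / [4, 9] / [7];  Q = [1, 3, 5, 7] / [2, 8] / [4, 9] / [6];  common shape = (4, 2, 2, 1)

Row-insert the values π_1, π_2, … into P one at a time, bumping the leftmost entry strictly greater than the inserted value down to the next row. The recording tableau Q records, in position (i, j), the step at which that cell was added to P.
  Insert 7 (step 1): P = [7];  Q = [1]
  Insert 4 (step 2): P = [4] / [7];  Q = [1] / [2]
  Insert 5 (step 3): P = [4, 5] / [7];  Q = [1, 3] / [2]
  Insert 2 (step 4): P = [2, 5] / [4] / [7];  Q = [1, 3] / [2] / [4]
  Insert 6 (step 5): P = [2, 5, 6] / [4] / [7];  Q = [1, 3, 5] / [2] / [4]
  Insert 1 (step 6): P = [1, 5, 6] / [2] / [4] / [7];  Q = [1, 3, 5] / [2] / [4] / [6]
  Insert 9 (step 7): P = [1, 5, 6, 9] / [2] / [4] / [7];  Q = [1, 3, 5, 7] / [2] / [4] / [6]
  Insert 8 (step 8): P = [1, 5, 6, 8] / [2, 9] / [4] / [7];  Q = [1, 3, 5, 7] / [2, 8] / [4] / [6]
  Insert 3 (step 9): P = [1, 3, 6, 8] / [2, 5] / [4, 9] / [7];  Q = [1, 3, 5, 7] / [2, 8] / [4, 9] / [6]
Final shape: (4, 2, 2, 1).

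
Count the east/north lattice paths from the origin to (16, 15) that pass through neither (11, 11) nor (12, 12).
Number of paths = 166390543

Inclusion–exclusion. Total paths: C(31, 16) = 300540195. Through P₁: C(22, 11)·C(9, 5) = 88884432. Through P₂: C(24, 12)·C(7, 4) = 94645460. Since P₁ is strictly southwest of P₂, a monotone path through both must visit P₁ then P₂; paths through both = C(22, 11)·C(2, 1)·C(7, 4) = 49380240. Avoid both = 300540195 − 88884432 − 94645460 + 49380240 = 166390543.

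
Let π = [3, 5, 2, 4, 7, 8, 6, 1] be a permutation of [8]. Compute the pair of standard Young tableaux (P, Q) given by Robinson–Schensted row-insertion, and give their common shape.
P = [1, 4, 6, 8] / [2, 5, 7] / [3];  Q = [1, 2, 5, 6] / [3, 4, 7] / [8];  common shape = (4, 3, 1)

Row-insert the values π_1, π_2, … into P one at a time, bumping the leftmost entry strictly greater than the inserted value down to the next row. The recording tableau Q records, in position (i, j), the step at which that cell was added to P.
  Insert 3 (step 1): P = [3];  Q = [1]
  Insert 5 (step 2): P = [3, 5];  Q = [1, 2]
  Insert 2 (step 3): P = [2, 5] / [3];  Q = [1, 2] / [3]
  Insert 4 (step 4): P = [2, 4] / [3, 5];  Q = [1, 2] / [3, 4]
  Insert 7 (step 5): P = [2, 4, 7] / [3, 5];  Q = [1, 2, 5] / [3, 4]
  Insert 8 (step 6): P = [2, 4, 7, 8] / [3, 5];  Q = [1, 2, 5, 6] / [3, 4]
  Insert 6 (step 7): P = [2, 4, 6, 8] / [3, 5, 7];  Q = [1, 2, 5, 6] / [3, 4, 7]
  Insert 1 (step 8): P = [1, 4, 6, 8] / [2, 5, 7] / [3];  Q = [1, 2, 5, 6] / [3, 4, 7] / [8]
Final shape: (4, 3, 1).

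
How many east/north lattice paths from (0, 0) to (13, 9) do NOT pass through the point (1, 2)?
Number of paths = 346256

Total paths from (0, 0) to (13, 9): C(22, 13) = 497420. Paths through (1, 2): (paths (0, 0) → (1, 2)) × (paths (1, 2) → (13, 9)) = C(3, 1) · C(19, 12) = 3 · 50388 = 151164. Avoidance count = 497420 − 151164 = 346256.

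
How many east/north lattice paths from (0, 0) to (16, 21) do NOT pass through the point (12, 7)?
Number of paths = 12721587390

Total paths from (0, 0) to (16, 21): C(37, 16) = 12875774670. Paths through (12, 7): (paths (0, 0) → (12, 7)) × (paths (12, 7) → (16, 21)) = C(19, 12) · C(18, 4) = 50388 · 3060 = 154187280. Avoidance count = 12875774670 − 154187280 = 12721587390.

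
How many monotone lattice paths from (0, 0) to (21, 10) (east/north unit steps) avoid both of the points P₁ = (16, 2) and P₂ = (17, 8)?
Number of paths = 27947694

Inclusion–exclusion. Total paths: C(31, 21) = 44352165. Through P₁: C(18, 16)·C(13, 5) = 196911. Through P₂: C(25, 17)·C(6, 4) = 16223625. Since P₁ is strictly southwest of P₂, a monotone path through both must visit P₁ then P₂; paths through both = C(18, 16)·C(7, 1)·C(6, 4) = 16065. Avoid both = 44352165 − 196911 − 16223625 + 16065 = 27947694.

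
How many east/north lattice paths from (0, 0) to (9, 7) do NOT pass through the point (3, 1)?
Number of paths = 7744

Total paths from (0, 0) to (9, 7): C(16, 9) = 11440. Paths through (3, 1): (paths (0, 0) → (3, 1)) × (paths (3, 1) → (9, 7)) = C(4, 3) · C(12, 6) = 4 · 924 = 3696. Avoidance count = 11440 − 3696 = 7744.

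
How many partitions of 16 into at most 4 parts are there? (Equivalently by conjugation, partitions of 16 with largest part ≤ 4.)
p(16, parts ≤ 4) = 64

Partitions of 16 with all parts ≤ 4: 4+4+4+4, 4+4+4+3+1, 4+4+4+2+2, 4+4+4+2+1+1, 4+4+4+1+1+1+1, 4+4+3+3+2, 4+4+3+3+1+1, 4+4+3+2+2+1, 4+4+3+2+1+1+1, 4+4+3+1+1+1+1+1, 4+4+2+2+2+2, 4+4+2+2+2+1+1, 4+4+2+2+1+1+1+1, 4+4+2+1+1+1+1+1+1, 4+4+1+1+1+1+1+1+1+1, 4+3+3+3+3, 4+3+3+3+2+1, 4+3+3+3+1+1+1, 4+3+3+2+2+2, 4+3+3+2+2+1+1, 4+3+3+2+1+1+1+1, 4+3+3+1+1+1+1+1+1, 4+3+2+2+2+2+1, 4+3+2+2+2+1+1+1, 4+3+2+2+1+1+1+1+1, 4+3+2+1+1+1+1+1+1+1, 4+3+1+1+1+1+1+1+1+1+1, 4+2+2+2+2+2+2, 4+2+2+2+2+2+1+1, 4+2+2+2+2+1+1+1+1, … (64 total). Count = 64.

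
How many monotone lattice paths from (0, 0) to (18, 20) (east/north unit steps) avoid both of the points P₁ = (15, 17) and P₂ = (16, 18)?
Number of paths = 15828450270

Inclusion–exclusion. Total paths: C(38, 18) = 33578000610. Through P₁: C(32, 15)·C(6, 3) = 11314454400. Through P₂: C(34, 16)·C(4, 2) = 13223768580. Since P₁ is strictly southwest of P₂, a monotone path through both must visit P₁ then P₂; paths through both = C(32, 15)·C(2, 1)·C(4, 2) = 6788672640. Avoid both = 33578000610 − 11314454400 − 13223768580 + 6788672640 = 15828450270.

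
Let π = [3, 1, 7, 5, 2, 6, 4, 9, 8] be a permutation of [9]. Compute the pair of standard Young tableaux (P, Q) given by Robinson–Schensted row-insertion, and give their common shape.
P = [1, 2, 4, 8] / [3, 5, 6, 9] / [7];  Q = [1, 3, 6, 8] / [2, 4, 7, 9] / [5];  common shape = (4, 4, 1)

Row-insert the values π_1, π_2, … into P one at a time, bumping the leftmost entry strictly greater than the inserted value down to the next row. The recording tableau Q records, in position (i, j), the step at which that cell was added to P.
  Insert 3 (step 1): P = [3];  Q = [1]
  Insert 1 (step 2): P = [1] / [3];  Q = [1] / [2]
  Insert 7 (step 3): P = [1, 7] / [3];  Q = [1, 3] / [2]
  Insert 5 (step 4): P = [1, 5] / [3, 7];  Q = [1, 3] / [2, 4]
  Insert 2 (step 5): P = [1, 2] / [3, 5] / [7];  Q = [1, 3] / [2, 4] / [5]
  Insert 6 (step 6): P = [1, 2, 6] / [3, 5] / [7];  Q = [1, 3, 6] / [2, 4] / [5]
  Insert 4 (step 7): P = [1, 2, 4] / [3, 5, 6] / [7];  Q = [1, 3, 6] / [2, 4, 7] / [5]
  Insert 9 (step 8): P = [1, 2, 4, 9] / [3, 5, 6] / [7];  Q = [1, 3, 6, 8] / [2, 4, 7] / [5]
  Insert 8 (step 9): P = [1, 2, 4, 8] / [3, 5, 6, 9] / [7];  Q = [1, 3, 6, 8] / [2, 4, 7, 9] / [5]
Final shape: (4, 4, 1).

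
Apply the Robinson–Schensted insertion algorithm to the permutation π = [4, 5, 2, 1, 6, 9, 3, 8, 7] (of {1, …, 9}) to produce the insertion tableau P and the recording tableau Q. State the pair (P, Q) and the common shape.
P = [1, 3, 6, 7] / [2, 5, 8] / [4, 9];  Q = [1, 2, 5, 6] / [3, 7, 8] / [4, 9];  common shape = (4, 3, 2)

Row-insert the values π_1, π_2, … into P one at a time, bumping the leftmost entry strictly greater than the inserted value down to the next row. The recording tableau Q records, in position (i, j), the step at which that cell was added to P.
  Insert 4 (step 1): P = [4];  Q = [1]
  Insert 5 (step 2): P = [4, 5];  Q = [1, 2]
  Insert 2 (step 3): P = [2, 5] / [4];  Q = [1, 2] / [3]
  Insert 1 (step 4): P = [1, 5] / [2] / [4];  Q = [1, 2] / [3] / [4]
  Insert 6 (step 5): P = [1, 5, 6] / [2] / [4];  Q = [1, 2, 5] / [3] / [4]
  Insert 9 (step 6): P = [1, 5, 6, 9] / [2] / [4];  Q = [1, 2, 5, 6] / [3] / [4]
  Insert 3 (step 7): P = [1, 3, 6, 9] / [2, 5] / [4];  Q = [1, 2, 5, 6] / [3, 7] / [4]
  Insert 8 (step 8): P = [1, 3, 6, 8] / [2, 5, 9] / [4];  Q = [1, 2, 5, 6] / [3, 7, 8] / [4]
  Insert 7 (step 9): P = [1, 3, 6, 7] / [2, 5, 8] / [4, 9];  Q = [1, 2, 5, 6] / [3, 7, 8] / [4, 9]
Final shape: (4, 3, 2).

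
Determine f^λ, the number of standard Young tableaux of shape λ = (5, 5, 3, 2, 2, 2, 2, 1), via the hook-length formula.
# SYT of shape (5, 5, 3, 2, 2, 2, 2, 1) = 950569620

Hook-length formula: f^λ = n! / Π hook(c), product over all cells c of the Young diagram. For λ = (5, 5, 3, 2, 2, 2, 2, 1), n = 22 boxes. Hook lengths by row (left-to-right, top-to-bottom): [12, 10, 5, 3, 2]; [11, 9, 4, 2, 1]; [8, 6, 1]; [6, 4]; [5, 3]; [4, 2]; [3, 1]; [1]. Product of hooks = 1182449664000. So f^λ = 22! / 1182449664000 = 1124000727777607680000 / 1182449664000 = 950569620.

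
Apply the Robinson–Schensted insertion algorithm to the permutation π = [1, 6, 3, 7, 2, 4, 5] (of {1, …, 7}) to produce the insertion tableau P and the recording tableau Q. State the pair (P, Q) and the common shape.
P = [1, 2, 4, 5] / [3, 7] / [6];  Q = [1, 2, 4, 7] / [3, 6] / [5];  common shape = (4, 2, 1)

Row-insert the values π_1, π_2, … into P one at a time, bumping the leftmost entry strictly greater than the inserted value down to the next row. The recording tableau Q records, in position (i, j), the step at which that cell was added to P.
  Insert 1 (step 1): P = [1];  Q = [1]
  Insert 6 (step 2): P = [1, 6];  Q = [1, 2]
  Insert 3 (step 3): P = [1, 3] / [6];  Q = [1, 2] / [3]
  Insert 7 (step 4): P = [1, 3, 7] / [6];  Q = [1, 2, 4] / [3]
  Insert 2 (step 5): P = [1, 2, 7] / [3] / [6];  Q = [1, 2, 4] / [3] / [5]
  Insert 4 (step 6): P = [1, 2, 4] / [3, 7] / [6];  Q = [1, 2, 4] / [3, 6] / [5]
  Insert 5 (step 7): P = [1, 2, 4, 5] / [3, 7] / [6];  Q = [1, 2, 4, 7] / [3, 6] / [5]
Final shape: (4, 2, 1).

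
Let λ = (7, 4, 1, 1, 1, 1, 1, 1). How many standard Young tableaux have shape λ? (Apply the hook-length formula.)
# SYT of shape (7, 4, 1, 1, 1, 1, 1, 1) = 466752

Hook-length formula: f^λ = n! / Π hook(c), product over all cells c of the Young diagram. For λ = (7, 4, 1, 1, 1, 1, 1, 1), n = 17 boxes. Hook lengths by row (left-to-right, top-to-bottom): [14, 7, 6, 5, 3, 2, 1]; [10, 3, 2, 1]; [6]; [5]; [4]; [3]; [2]; [1]. Product of hooks = 762048000. So f^λ = 17! / 762048000 = 355687428096000 / 762048000 = 466752.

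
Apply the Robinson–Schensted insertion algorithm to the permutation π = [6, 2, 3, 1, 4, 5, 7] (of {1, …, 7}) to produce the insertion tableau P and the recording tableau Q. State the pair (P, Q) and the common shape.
P = [1, 3, 4, 5, 7] / [2] / [6];  Q = [1, 3, 5, 6, 7] / [2] / [4];  common shape = (5, 1, 1)

Row-insert the values π_1, π_2, … into P one at a time, bumping the leftmost entry strictly greater than the inserted value down to the next row. The recording tableau Q records, in position (i, j), the step at which that cell was added to P.
  Insert 6 (step 1): P = [6];  Q = [1]
  Insert 2 (step 2): P = [2] / [6];  Q = [1] / [2]
  Insert 3 (step 3): P = [2, 3] / [6];  Q = [1, 3] / [2]
  Insert 1 (step 4): P = [1, 3] / [2] / [6];  Q = [1, 3] / [2] / [4]
  Insert 4 (step 5): P = [1, 3, 4] / [2] / [6];  Q = [1, 3, 5] / [2] / [4]
  Insert 5 (step 6): P = [1, 3, 4, 5] / [2] / [6];  Q = [1, 3, 5, 6] / [2] / [4]
  Insert 7 (step 7): P = [1, 3, 4, 5, 7] / [2] / [6];  Q = [1, 3, 5, 6, 7] / [2] / [4]
Final shape: (5, 1, 1).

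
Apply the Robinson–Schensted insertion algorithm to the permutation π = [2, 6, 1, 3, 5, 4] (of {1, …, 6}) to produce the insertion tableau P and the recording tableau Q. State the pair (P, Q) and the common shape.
P = [1, 3, 4] / [2, 5] / [6];  Q = [1, 2, 5] / [3, 4] / [6];  common shape = (3, 2, 1)

Row-insert the values π_1, π_2, … into P one at a time, bumping the leftmost entry strictly greater than the inserted value down to the next row. The recording tableau Q records, in position (i, j), the step at which that cell was added to P.
  Insert 2 (step 1): P = [2];  Q = [1]
  Insert 6 (step 2): P = [2, 6];  Q = [1, 2]
  Insert 1 (step 3): P = [1, 6] / [2];  Q = [1, 2] / [3]
  Insert 3 (step 4): P = [1, 3] / [2, 6];  Q = [1, 2] / [3, 4]
  Insert 5 (step 5): P = [1, 3, 5] / [2, 6];  Q = [1, 2, 5] / [3, 4]
  Insert 4 (step 6): P = [1, 3, 4] / [2, 5] / [6];  Q = [1, 2, 5] / [3, 4] / [6]
Final shape: (3, 2, 1).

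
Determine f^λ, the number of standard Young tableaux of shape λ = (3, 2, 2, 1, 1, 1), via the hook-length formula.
# SYT of shape (3, 2, 2, 1, 1, 1) = 315

Hook-length formula: f^λ = n! / Π hook(c), product over all cells c of the Young diagram. For λ = (3, 2, 2, 1, 1, 1), n = 10 boxes. Hook lengths by row (left-to-right, top-to-bottom): [8, 4, 1]; [6, 2]; [5, 1]; [3]; [2]; [1]. Product of hooks = 11520. So f^λ = 10! / 11520 = 3628800 / 11520 = 315.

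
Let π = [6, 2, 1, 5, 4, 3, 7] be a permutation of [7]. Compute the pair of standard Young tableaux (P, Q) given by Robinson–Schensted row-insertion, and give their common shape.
P = [1, 3, 7] / [2, 4] / [5] / [6];  Q = [1, 4, 7] / [2, 5] / [3] / [6];  common shape = (3, 2, 1, 1)

Row-insert the values π_1, π_2, … into P one at a time, bumping the leftmost entry strictly greater than the inserted value down to the next row. The recording tableau Q records, in position (i, j), the step at which that cell was added to P.
  Insert 6 (step 1): P = [6];  Q = [1]
  Insert 2 (step 2): P = [2] / [6];  Q = [1] / [2]
  Insert 1 (step 3): P = [1] / [2] / [6];  Q = [1] / [2] / [3]
  Insert 5 (step 4): P = [1, 5] / [2] / [6];  Q = [1, 4] / [2] / [3]
  Insert 4 (step 5): P = [1, 4] / [2, 5] / [6];  Q = [1, 4] / [2, 5] / [3]
  Insert 3 (step 6): P = [1, 3] / [2, 4] / [5] / [6];  Q = [1, 4] / [2, 5] / [3] / [6]
  Insert 7 (step 7): P = [1, 3, 7] / [2, 4] / [5] / [6];  Q = [1, 4, 7] / [2, 5] / [3] / [6]
Final shape: (3, 2, 1, 1).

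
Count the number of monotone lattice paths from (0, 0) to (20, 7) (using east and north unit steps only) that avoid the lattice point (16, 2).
Number of paths = 868752

Total paths from (0, 0) to (20, 7): C(27, 20) = 888030. Paths through (16, 2): (paths (0, 0) → (16, 2)) × (paths (16, 2) → (20, 7)) = C(18, 16) · C(9, 4) = 153 · 126 = 19278. Avoidance count = 888030 − 19278 = 868752.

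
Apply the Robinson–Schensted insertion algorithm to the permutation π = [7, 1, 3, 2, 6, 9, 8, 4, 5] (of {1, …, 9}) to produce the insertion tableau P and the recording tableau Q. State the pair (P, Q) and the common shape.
P = [1, 2, 4, 5] / [3, 6, 8] / [7, 9];  Q = [1, 3, 5, 6] / [2, 7, 9] / [4, 8];  common shape = (4, 3, 2)

Row-insert the values π_1, π_2, … into P one at a time, bumping the leftmost entry strictly greater than the inserted value down to the next row. The recording tableau Q records, in position (i, j), the step at which that cell was added to P.
  Insert 7 (step 1): P = [7];  Q = [1]
  Insert 1 (step 2): P = [1] / [7];  Q = [1] / [2]
  Insert 3 (step 3): P = [1, 3] / [7];  Q = [1, 3] / [2]
  Insert 2 (step 4): P = [1, 2] / [3] / [7];  Q = [1, 3] / [2] / [4]
  Insert 6 (step 5): P = [1, 2, 6] / [3] / [7];  Q = [1, 3, 5] / [2] / [4]
  Insert 9 (step 6): P = [1, 2, 6, 9] / [3] / [7];  Q = [1, 3, 5, 6] / [2] / [4]
  Insert 8 (step 7): P = [1, 2, 6, 8] / [3, 9] / [7];  Q = [1, 3, 5, 6] / [2, 7] / [4]
  Insert 4 (step 8): P = [1, 2, 4, 8] / [3, 6] / [7, 9];  Q = [1, 3, 5, 6] / [2, 7] / [4, 8]
  Insert 5 (step 9): P = [1, 2, 4, 5] / [3, 6, 8] / [7, 9];  Q = [1, 3, 5, 6] / [2, 7, 9] / [4, 8]
Final shape: (4, 3, 2).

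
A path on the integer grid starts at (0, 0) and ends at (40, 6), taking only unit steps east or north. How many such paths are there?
Number of paths = 9366819

A monotone lattice path from (0, 0) to (40, 6) consists of 40 east steps and 6 north steps in some order, so it is determined by which 40 of the 46 steps are east. The count is C(46, 40) = 9366819.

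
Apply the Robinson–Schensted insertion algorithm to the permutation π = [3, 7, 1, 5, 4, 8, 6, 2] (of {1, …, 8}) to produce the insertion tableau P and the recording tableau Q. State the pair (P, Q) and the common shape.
P = [1, 2, 6] / [3, 4, 8] / [5] / [7];  Q = [1, 2, 6] / [3, 4, 7] / [5] / [8];  common shape = (3, 3, 1, 1)

Row-insert the values π_1, π_2, … into P one at a time, bumping the leftmost entry strictly greater than the inserted value down to the next row. The recording tableau Q records, in position (i, j), the step at which that cell was added to P.
  Insert 3 (step 1): P = [3];  Q = [1]
  Insert 7 (step 2): P = [3, 7];  Q = [1, 2]
  Insert 1 (step 3): P = [1, 7] / [3];  Q = [1, 2] / [3]
  Insert 5 (step 4): P = [1, 5] / [3, 7];  Q = [1, 2] / [3, 4]
  Insert 4 (step 5): P = [1, 4] / [3, 5] / [7];  Q = [1, 2] / [3, 4] / [5]
  Insert 8 (step 6): P = [1, 4, 8] / [3, 5] / [7];  Q = [1, 2, 6] / [3, 4] / [5]
  Insert 6 (step 7): P = [1, 4, 6] / [3, 5, 8] / [7];  Q = [1, 2, 6] / [3, 4, 7] / [5]
  Insert 2 (step 8): P = [1, 2, 6] / [3, 4, 8] / [5] / [7];  Q = [1, 2, 6] / [3, 4, 7] / [5] / [8]
Final shape: (3, 3, 1, 1).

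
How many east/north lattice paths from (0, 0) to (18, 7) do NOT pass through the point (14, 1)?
Number of paths = 477550

Total paths from (0, 0) to (18, 7): C(25, 18) = 480700. Paths through (14, 1): (paths (0, 0) → (14, 1)) × (paths (14, 1) → (18, 7)) = C(15, 14) · C(10, 4) = 15 · 210 = 3150. Avoidance count = 480700 − 3150 = 477550.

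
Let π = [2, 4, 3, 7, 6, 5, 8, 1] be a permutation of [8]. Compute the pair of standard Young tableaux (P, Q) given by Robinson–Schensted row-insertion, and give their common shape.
P = [1, 3, 5, 8] / [2, 6] / [4] / [7];  Q = [1, 2, 4, 7] / [3, 5] / [6] / [8];  common shape = (4, 2, 1, 1)

Row-insert the values π_1, π_2, … into P one at a time, bumping the leftmost entry strictly greater than the inserted value down to the next row. The recording tableau Q records, in position (i, j), the step at which that cell was added to P.
  Insert 2 (step 1): P = [2];  Q = [1]
  Insert 4 (step 2): P = [2, 4];  Q = [1, 2]
  Insert 3 (step 3): P = [2, 3] / [4];  Q = [1, 2] / [3]
  Insert 7 (step 4): P = [2, 3, 7] / [4];  Q = [1, 2, 4] / [3]
  Insert 6 (step 5): P = [2, 3, 6] / [4, 7];  Q = [1, 2, 4] / [3, 5]
  Insert 5 (step 6): P = [2, 3, 5] / [4, 6] / [7];  Q = [1, 2, 4] / [3, 5] / [6]
  Insert 8 (step 7): P = [2, 3, 5, 8] / [4, 6] / [7];  Q = [1, 2, 4, 7] / [3, 5] / [6]
  Insert 1 (step 8): P = [1, 3, 5, 8] / [2, 6] / [4] / [7];  Q = [1, 2, 4, 7] / [3, 5] / [6] / [8]
Final shape: (4, 2, 1, 1).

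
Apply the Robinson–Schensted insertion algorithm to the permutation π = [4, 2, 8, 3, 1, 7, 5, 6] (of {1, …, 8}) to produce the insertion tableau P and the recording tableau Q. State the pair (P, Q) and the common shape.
P = [1, 3, 5, 6] / [2, 7] / [4, 8];  Q = [1, 3, 6, 8] / [2, 4] / [5, 7];  common shape = (4, 2, 2)

Row-insert the values π_1, π_2, … into P one at a time, bumping the leftmost entry strictly greater than the inserted value down to the next row. The recording tableau Q records, in position (i, j), the step at which that cell was added to P.
  Insert 4 (step 1): P = [4];  Q = [1]
  Insert 2 (step 2): P = [2] / [4];  Q = [1] / [2]
  Insert 8 (step 3): P = [2, 8] / [4];  Q = [1, 3] / [2]
  Insert 3 (step 4): P = [2, 3] / [4, 8];  Q = [1, 3] / [2, 4]
  Insert 1 (step 5): P = [1, 3] / [2, 8] / [4];  Q = [1, 3] / [2, 4] / [5]
  Insert 7 (step 6): P = [1, 3, 7] / [2, 8] / [4];  Q = [1, 3, 6] / [2, 4] / [5]
  Insert 5 (step 7): P = [1, 3, 5] / [2, 7] / [4, 8];  Q = [1, 3, 6] / [2, 4] / [5, 7]
  Insert 6 (step 8): P = [1, 3, 5, 6] / [2, 7] / [4, 8];  Q = [1, 3, 6, 8] / [2, 4] / [5, 7]
Final shape: (4, 2, 2).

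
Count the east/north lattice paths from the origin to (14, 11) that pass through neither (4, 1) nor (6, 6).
Number of paths = 2479567

Inclusion–exclusion. Total paths: C(25, 14) = 4457400. Through P₁: C(5, 4)·C(20, 10) = 923780. Through P₂: C(12, 6)·C(13, 8) = 1189188. Since P₁ is strictly southwest of P₂, a monotone path through both must visit P₁ then P₂; paths through both = C(5, 4)·C(7, 2)·C(13, 8) = 135135. Avoid both = 4457400 − 923780 − 1189188 + 135135 = 2479567.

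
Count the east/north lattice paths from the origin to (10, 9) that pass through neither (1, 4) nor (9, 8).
Number of paths = 38698

Inclusion–exclusion. Total paths: C(19, 10) = 92378. Through P₁: C(5, 1)·C(14, 9) = 10010. Through P₂: C(17, 9)·C(2, 1) = 48620. Since P₁ is strictly southwest of P₂, a monotone path through both must visit P₁ then P₂; paths through both = C(5, 1)·C(12, 8)·C(2, 1) = 4950. Avoid both = 92378 − 10010 − 48620 + 4950 = 38698.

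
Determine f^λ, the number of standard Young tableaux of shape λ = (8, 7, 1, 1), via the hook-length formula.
# SYT of shape (8, 7, 1, 1) = 123760

Hook-length formula: f^λ = n! / Π hook(c), product over all cells c of the Young diagram. For λ = (8, 7, 1, 1), n = 17 boxes. Hook lengths by row (left-to-right, top-to-bottom): [11, 8, 7, 6, 5, 4, 3, 1]; [9, 6, 5, 4, 3, 2, 1]; [2]; [1]. Product of hooks = 2874009600. So f^λ = 17! / 2874009600 = 355687428096000 / 2874009600 = 123760.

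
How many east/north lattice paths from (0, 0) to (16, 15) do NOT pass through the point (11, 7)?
Number of paths = 259582707

Total paths from (0, 0) to (16, 15): C(31, 16) = 300540195. Paths through (11, 7): (paths (0, 0) → (11, 7)) × (paths (11, 7) → (16, 15)) = C(18, 11) · C(13, 5) = 31824 · 1287 = 40957488. Avoidance count = 300540195 − 40957488 = 259582707.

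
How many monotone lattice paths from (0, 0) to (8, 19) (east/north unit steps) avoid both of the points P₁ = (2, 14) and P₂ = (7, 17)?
Number of paths = 1146483

Inclusion–exclusion. Total paths: C(27, 8) = 2220075. Through P₁: C(16, 2)·C(11, 6) = 55440. Through P₂: C(24, 7)·C(3, 1) = 1038312. Since P₁ is strictly southwest of P₂, a monotone path through both must visit P₁ then P₂; paths through both = C(16, 2)·C(8, 5)·C(3, 1) = 20160. Avoid both = 2220075 − 55440 − 1038312 + 20160 = 1146483.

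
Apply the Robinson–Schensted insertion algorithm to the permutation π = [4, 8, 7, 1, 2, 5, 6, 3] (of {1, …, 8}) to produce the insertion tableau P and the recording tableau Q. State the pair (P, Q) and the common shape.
P = [1, 2, 3, 6] / [4, 5] / [7] / [8];  Q = [1, 2, 6, 7] / [3, 5] / [4] / [8];  common shape = (4, 2, 1, 1)

Row-insert the values π_1, π_2, … into P one at a time, bumping the leftmost entry strictly greater than the inserted value down to the next row. The recording tableau Q records, in position (i, j), the step at which that cell was added to P.
  Insert 4 (step 1): P = [4];  Q = [1]
  Insert 8 (step 2): P = [4, 8];  Q = [1, 2]
  Insert 7 (step 3): P = [4, 7] / [8];  Q = [1, 2] / [3]
  Insert 1 (step 4): P = [1, 7] / [4] / [8];  Q = [1, 2] / [3] / [4]
  Insert 2 (step 5): P = [1, 2] / [4, 7] / [8];  Q = [1, 2] / [3, 5] / [4]
  Insert 5 (step 6): P = [1, 2, 5] / [4, 7] / [8];  Q = [1, 2, 6] / [3, 5] / [4]
  Insert 6 (step 7): P = [1, 2, 5, 6] / [4, 7] / [8];  Q = [1, 2, 6, 7] / [3, 5] / [4]
  Insert 3 (step 8): P = [1, 2, 3, 6] / [4, 5] / [7] / [8];  Q = [1, 2, 6, 7] / [3, 5] / [4] / [8]
Final shape: (4, 2, 1, 1).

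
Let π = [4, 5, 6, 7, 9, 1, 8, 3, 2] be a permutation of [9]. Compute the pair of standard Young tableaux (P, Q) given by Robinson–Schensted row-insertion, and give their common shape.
P = [1, 2, 6, 7, 8] / [3, 5] / [4] / [9];  Q = [1, 2, 3, 4, 5] / [6, 7] / [8] / [9];  common shape = (5, 2, 1, 1)

Row-insert the values π_1, π_2, … into P one at a time, bumping the leftmost entry strictly greater than the inserted value down to the next row. The recording tableau Q records, in position (i, j), the step at which that cell was added to P.
  Insert 4 (step 1): P = [4];  Q = [1]
  Insert 5 (step 2): P = [4, 5];  Q = [1, 2]
  Insert 6 (step 3): P = [4, 5, 6];  Q = [1, 2, 3]
  Insert 7 (step 4): P = [4, 5, 6, 7];  Q = [1, 2, 3, 4]
  Insert 9 (step 5): P = [4, 5, 6, 7, 9];  Q = [1, 2, 3, 4, 5]
  Insert 1 (step 6): P = [1, 5, 6, 7, 9] / [4];  Q = [1, 2, 3, 4, 5] / [6]
  Insert 8 (step 7): P = [1, 5, 6, 7, 8] / [4, 9];  Q = [1, 2, 3, 4, 5] / [6, 7]
  Insert 3 (step 8): P = [1, 3, 6, 7, 8] / [4, 5] / [9];  Q = [1, 2, 3, 4, 5] / [6, 7] / [8]
  Insert 2 (step 9): P = [1, 2, 6, 7, 8] / [3, 5] / [4] / [9];  Q = [1, 2, 3, 4, 5] / [6, 7] / [8] / [9]
Final shape: (5, 2, 1, 1).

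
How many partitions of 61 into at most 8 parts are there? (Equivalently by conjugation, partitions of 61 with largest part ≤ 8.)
p(61, parts ≤ 8) = 89162

Use the recurrence p(n, m) = p(n, m−1) + p(n−m, m): either the largest part is < m (count p(n, m−1)) or the largest part is exactly m (remove one copy of m, count p(n−m, m)). With p(0, ·) = 1 this gives p(61, parts ≤ 8) = 89162. (By conjugating Young diagrams, this also counts partitions of 61 into at most 8 parts.)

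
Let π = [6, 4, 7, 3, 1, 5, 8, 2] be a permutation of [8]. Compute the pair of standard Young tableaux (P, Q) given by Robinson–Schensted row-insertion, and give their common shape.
P = [1, 2, 8] / [3, 5] / [4, 7] / [6];  Q = [1, 3, 7] / [2, 6] / [4, 8] / [5];  common shape = (3, 2, 2, 1)

Row-insert the values π_1, π_2, … into P one at a time, bumping the leftmost entry strictly greater than the inserted value down to the next row. The recording tableau Q records, in position (i, j), the step at which that cell was added to P.
  Insert 6 (step 1): P = [6];  Q = [1]
  Insert 4 (step 2): P = [4] / [6];  Q = [1] / [2]
  Insert 7 (step 3): P = [4, 7] / [6];  Q = [1, 3] / [2]
  Insert 3 (step 4): P = [3, 7] / [4] / [6];  Q = [1, 3] / [2] / [4]
  Insert 1 (step 5): P = [1, 7] / [3] / [4] / [6];  Q = [1, 3] / [2] / [4] / [5]
  Insert 5 (step 6): P = [1, 5] / [3, 7] / [4] / [6];  Q = [1, 3] / [2, 6] / [4] / [5]
  Insert 8 (step 7): P = [1, 5, 8] / [3, 7] / [4] / [6];  Q = [1, 3, 7] / [2, 6] / [4] / [5]
  Insert 2 (step 8): P = [1, 2, 8] / [3, 5] / [4, 7] / [6];  Q = [1, 3, 7] / [2, 6] / [4, 8] / [5]
Final shape: (3, 2, 2, 1).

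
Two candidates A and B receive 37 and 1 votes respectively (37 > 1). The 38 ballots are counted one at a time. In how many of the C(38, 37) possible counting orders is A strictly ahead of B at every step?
Strict-lead orderings = 36

Total orderings of the 38 votes with 37 for A: C(38, 37) = 38. By the Bertrand ballot formula (Cycle Lemma / reflection principle), the number of orderings in which A is strictly ahead of B throughout is (p − q)/(p + q) · C(p + q, p) = (37 − 1)/(37 + 1) · 38 = 36.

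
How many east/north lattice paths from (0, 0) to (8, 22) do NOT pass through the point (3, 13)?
Number of paths = 4731805

Total paths from (0, 0) to (8, 22): C(30, 8) = 5852925. Paths through (3, 13): (paths (0, 0) → (3, 13)) × (paths (3, 13) → (8, 22)) = C(16, 3) · C(14, 5) = 560 · 2002 = 1121120. Avoidance count = 5852925 − 1121120 = 4731805.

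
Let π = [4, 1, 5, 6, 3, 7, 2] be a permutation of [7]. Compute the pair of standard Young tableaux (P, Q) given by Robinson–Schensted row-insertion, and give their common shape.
P = [1, 2, 6, 7] / [3, 5] / [4];  Q = [1, 3, 4, 6] / [2, 5] / [7];  common shape = (4, 2, 1)

Row-insert the values π_1, π_2, … into P one at a time, bumping the leftmost entry strictly greater than the inserted value down to the next row. The recording tableau Q records, in position (i, j), the step at which that cell was added to P.
  Insert 4 (step 1): P = [4];  Q = [1]
  Insert 1 (step 2): P = [1] / [4];  Q = [1] / [2]
  Insert 5 (step 3): P = [1, 5] / [4];  Q = [1, 3] / [2]
  Insert 6 (step 4): P = [1, 5, 6] / [4];  Q = [1, 3, 4] / [2]
  Insert 3 (step 5): P = [1, 3, 6] / [4, 5];  Q = [1, 3, 4] / [2, 5]
  Insert 7 (step 6): P = [1, 3, 6, 7] / [4, 5];  Q = [1, 3, 4, 6] / [2, 5]
  Insert 2 (step 7): P = [1, 2, 6, 7] / [3, 5] / [4];  Q = [1, 3, 4, 6] / [2, 5] / [7]
Final shape: (4, 2, 1).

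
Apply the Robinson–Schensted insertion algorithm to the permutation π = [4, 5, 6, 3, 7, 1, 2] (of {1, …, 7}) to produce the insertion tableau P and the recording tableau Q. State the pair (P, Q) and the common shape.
P = [1, 2, 6, 7] / [3, 5] / [4];  Q = [1, 2, 3, 5] / [4, 7] / [6];  common shape = (4, 2, 1)

Row-insert the values π_1, π_2, … into P one at a time, bumping the leftmost entry strictly greater than the inserted value down to the next row. The recording tableau Q records, in position (i, j), the step at which that cell was added to P.
  Insert 4 (step 1): P = [4];  Q = [1]
  Insert 5 (step 2): P = [4, 5];  Q = [1, 2]
  Insert 6 (step 3): P = [4, 5, 6];  Q = [1, 2, 3]
  Insert 3 (step 4): P = [3, 5, 6] / [4];  Q = [1, 2, 3] / [4]
  Insert 7 (step 5): P = [3, 5, 6, 7] / [4];  Q = [1, 2, 3, 5] / [4]
  Insert 1 (step 6): P = [1, 5, 6, 7] / [3] / [4];  Q = [1, 2, 3, 5] / [4] / [6]
  Insert 2 (step 7): P = [1, 2, 6, 7] / [3, 5] / [4];  Q = [1, 2, 3, 5] / [4, 7] / [6]
Final shape: (4, 2, 1).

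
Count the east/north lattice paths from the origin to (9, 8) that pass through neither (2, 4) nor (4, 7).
Number of paths = 18280

Inclusion–exclusion. Total paths: C(17, 9) = 24310. Through P₁: C(6, 2)·C(11, 7) = 4950. Through P₂: C(11, 4)·C(6, 5) = 1980. Since P₁ is strictly southwest of P₂, a monotone path through both must visit P₁ then P₂; paths through both = C(6, 2)·C(5, 2)·C(6, 5) = 900. Avoid both = 24310 − 4950 − 1980 + 900 = 18280.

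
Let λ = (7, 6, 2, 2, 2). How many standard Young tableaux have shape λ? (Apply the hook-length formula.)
# SYT of shape (7, 6, 2, 2, 2) = 12345060

Hook-length formula: f^λ = n! / Π hook(c), product over all cells c of the Young diagram. For λ = (7, 6, 2, 2, 2), n = 19 boxes. Hook lengths by row (left-to-right, top-to-bottom): [11, 10, 6, 5, 4, 3, 1]; [9, 8, 4, 3, 2, 1]; [4, 3]; [3, 2]; [2, 1]. Product of hooks = 9853747200. So f^λ = 19! / 9853747200 = 121645100408832000 / 9853747200 = 12345060.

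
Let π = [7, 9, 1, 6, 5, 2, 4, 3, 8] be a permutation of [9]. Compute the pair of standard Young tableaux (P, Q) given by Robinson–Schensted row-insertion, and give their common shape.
P = [1, 2, 3, 8] / [4, 9] / [5] / [6] / [7];  Q = [1, 2, 7, 9] / [3, 4] / [5] / [6] / [8];  common shape = (4, 2, 1, 1, 1)

Row-insert the values π_1, π_2, … into P one at a time, bumping the leftmost entry strictly greater than the inserted value down to the next row. The recording tableau Q records, in position (i, j), the step at which that cell was added to P.
  Insert 7 (step 1): P = [7];  Q = [1]
  Insert 9 (step 2): P = [7, 9];  Q = [1, 2]
  Insert 1 (step 3): P = [1, 9] / [7];  Q = [1, 2] / [3]
  Insert 6 (step 4): P = [1, 6] / [7, 9];  Q = [1, 2] / [3, 4]
  Insert 5 (step 5): P = [1, 5] / [6, 9] / [7];  Q = [1, 2] / [3, 4] / [5]
  Insert 2 (step 6): P = [1, 2] / [5, 9] / [6] / [7];  Q = [1, 2] / [3, 4] / [5] / [6]
  Insert 4 (step 7): P = [1, 2, 4] / [5, 9] / [6] / [7];  Q = [1, 2, 7] / [3, 4] / [5] / [6]
  Insert 3 (step 8): P = [1, 2, 3] / [4, 9] / [5] / [6] / [7];  Q = [1, 2, 7] / [3, 4] / [5] / [6] / [8]
  Insert 8 (step 9): P = [1, 2, 3, 8] / [4, 9] / [5] / [6] / [7];  Q = [1, 2, 7, 9] / [3, 4] / [5] / [6] / [8]
Final shape: (4, 2, 1, 1, 1).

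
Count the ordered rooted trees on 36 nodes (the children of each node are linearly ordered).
C_35 = 3116285494907301262

These ordered rooted trees are counted by the Catalan number C_n = (1/(n + 1)) · C(2n, n). For n = 35: C_35 = (1/36) · C(70, 35) = 112186277816662845432/36 = 3116285494907301262.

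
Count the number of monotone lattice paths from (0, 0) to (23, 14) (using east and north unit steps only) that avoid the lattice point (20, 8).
Number of paths = 5846005980

Total paths from (0, 0) to (23, 14): C(37, 23) = 6107086800. Paths through (20, 8): (paths (0, 0) → (20, 8)) × (paths (20, 8) → (23, 14)) = C(28, 20) · C(9, 3) = 3108105 · 84 = 261080820. Avoidance count = 6107086800 − 261080820 = 5846005980.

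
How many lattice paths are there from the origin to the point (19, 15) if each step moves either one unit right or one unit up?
Number of paths = 1855967520

A monotone lattice path from (0, 0) to (19, 15) consists of 19 east steps and 15 north steps in some order, so it is determined by which 19 of the 34 steps are east. The count is C(34, 19) = 1855967520.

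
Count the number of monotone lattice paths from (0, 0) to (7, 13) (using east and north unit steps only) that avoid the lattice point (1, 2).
Number of paths = 40392

Total paths from (0, 0) to (7, 13): C(20, 7) = 77520. Paths through (1, 2): (paths (0, 0) → (1, 2)) × (paths (1, 2) → (7, 13)) = C(3, 1) · C(17, 6) = 3 · 12376 = 37128. Avoidance count = 77520 − 37128 = 40392.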